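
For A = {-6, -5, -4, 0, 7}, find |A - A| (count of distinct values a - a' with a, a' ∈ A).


A - A = {a - a' : a, a' ∈ A}; |A| = 5.
Bounds: 2|A|-1 ≤ |A - A| ≤ |A|² - |A| + 1, i.e. 9 ≤ |A - A| ≤ 21.
Note: 0 ∈ A - A always (from a - a). The set is symmetric: if d ∈ A - A then -d ∈ A - A.
Enumerate nonzero differences d = a - a' with a > a' (then include -d):
Positive differences: {1, 2, 4, 5, 6, 7, 11, 12, 13}
Full difference set: {0} ∪ (positive diffs) ∪ (negative diffs).
|A - A| = 1 + 2·9 = 19 (matches direct enumeration: 19).

|A - A| = 19


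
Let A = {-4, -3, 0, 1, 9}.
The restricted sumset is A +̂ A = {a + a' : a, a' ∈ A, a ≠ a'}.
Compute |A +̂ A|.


Restricted sumset: A +̂ A = {a + a' : a ∈ A, a' ∈ A, a ≠ a'}.
Equivalently, take A + A and drop any sum 2a that is achievable ONLY as a + a for a ∈ A (i.e. sums representable only with equal summands).
Enumerate pairs (a, a') with a < a' (symmetric, so each unordered pair gives one sum; this covers all a ≠ a'):
  -4 + -3 = -7
  -4 + 0 = -4
  -4 + 1 = -3
  -4 + 9 = 5
  -3 + 0 = -3
  -3 + 1 = -2
  -3 + 9 = 6
  0 + 1 = 1
  0 + 9 = 9
  1 + 9 = 10
Collected distinct sums: {-7, -4, -3, -2, 1, 5, 6, 9, 10}
|A +̂ A| = 9
(Reference bound: |A +̂ A| ≥ 2|A| - 3 for |A| ≥ 2, with |A| = 5 giving ≥ 7.)

|A +̂ A| = 9


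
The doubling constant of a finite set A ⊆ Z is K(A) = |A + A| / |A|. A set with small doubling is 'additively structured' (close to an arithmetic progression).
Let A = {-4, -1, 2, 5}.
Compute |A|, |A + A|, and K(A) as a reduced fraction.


|A| = 4.
Compute A + A by enumerating all 16 pairs.
A + A = {-8, -5, -2, 1, 4, 7, 10}, so |A + A| = 7.
K = |A + A| / |A| = 7/4 (already in lowest terms) ≈ 1.7500.
Reference: AP of size 4 gives K = 7/4 ≈ 1.7500; a fully generic set of size 4 gives K ≈ 2.5000.

|A| = 4, |A + A| = 7, K = 7/4.


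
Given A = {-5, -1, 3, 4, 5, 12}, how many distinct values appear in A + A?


A + A = {a + a' : a, a' ∈ A}; |A| = 6.
General bounds: 2|A| - 1 ≤ |A + A| ≤ |A|(|A|+1)/2, i.e. 11 ≤ |A + A| ≤ 21.
Lower bound 2|A|-1 is attained iff A is an arithmetic progression.
Enumerate sums a + a' for a ≤ a' (symmetric, so this suffices):
a = -5: -5+-5=-10, -5+-1=-6, -5+3=-2, -5+4=-1, -5+5=0, -5+12=7
a = -1: -1+-1=-2, -1+3=2, -1+4=3, -1+5=4, -1+12=11
a = 3: 3+3=6, 3+4=7, 3+5=8, 3+12=15
a = 4: 4+4=8, 4+5=9, 4+12=16
a = 5: 5+5=10, 5+12=17
a = 12: 12+12=24
Distinct sums: {-10, -6, -2, -1, 0, 2, 3, 4, 6, 7, 8, 9, 10, 11, 15, 16, 17, 24}
|A + A| = 18

|A + A| = 18


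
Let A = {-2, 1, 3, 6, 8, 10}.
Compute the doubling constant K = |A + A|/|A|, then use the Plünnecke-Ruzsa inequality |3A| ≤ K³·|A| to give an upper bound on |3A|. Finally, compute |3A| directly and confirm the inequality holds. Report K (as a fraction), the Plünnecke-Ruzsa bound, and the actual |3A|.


|A| = 6.
Step 1: Compute A + A by enumerating all 36 pairs.
A + A = {-4, -1, 1, 2, 4, 6, 7, 8, 9, 11, 12, 13, 14, 16, 18, 20}, so |A + A| = 16.
Step 2: Doubling constant K = |A + A|/|A| = 16/6 = 16/6 ≈ 2.6667.
Step 3: Plünnecke-Ruzsa gives |3A| ≤ K³·|A| = (2.6667)³ · 6 ≈ 113.7778.
Step 4: Compute 3A = A + A + A directly by enumerating all triples (a,b,c) ∈ A³; |3A| = 30.
Step 5: Check 30 ≤ 113.7778? Yes ✓.

K = 16/6, Plünnecke-Ruzsa bound K³|A| ≈ 113.7778, |3A| = 30, inequality holds.


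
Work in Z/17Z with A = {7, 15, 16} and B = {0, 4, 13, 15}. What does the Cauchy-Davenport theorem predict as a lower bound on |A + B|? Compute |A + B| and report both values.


Cauchy-Davenport: |A + B| ≥ min(p, |A| + |B| - 1) for A, B nonempty in Z/pZ.
|A| = 3, |B| = 4, p = 17.
CD lower bound = min(17, 3 + 4 - 1) = min(17, 6) = 6.
Compute A + B mod 17 directly:
a = 7: 7+0=7, 7+4=11, 7+13=3, 7+15=5
a = 15: 15+0=15, 15+4=2, 15+13=11, 15+15=13
a = 16: 16+0=16, 16+4=3, 16+13=12, 16+15=14
A + B = {2, 3, 5, 7, 11, 12, 13, 14, 15, 16}, so |A + B| = 10.
Verify: 10 ≥ 6? Yes ✓.

CD lower bound = 6, actual |A + B| = 10.


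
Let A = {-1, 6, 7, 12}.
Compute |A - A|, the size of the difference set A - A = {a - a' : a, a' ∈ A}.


A - A = {a - a' : a, a' ∈ A}; |A| = 4.
Bounds: 2|A|-1 ≤ |A - A| ≤ |A|² - |A| + 1, i.e. 7 ≤ |A - A| ≤ 13.
Note: 0 ∈ A - A always (from a - a). The set is symmetric: if d ∈ A - A then -d ∈ A - A.
Enumerate nonzero differences d = a - a' with a > a' (then include -d):
Positive differences: {1, 5, 6, 7, 8, 13}
Full difference set: {0} ∪ (positive diffs) ∪ (negative diffs).
|A - A| = 1 + 2·6 = 13 (matches direct enumeration: 13).

|A - A| = 13


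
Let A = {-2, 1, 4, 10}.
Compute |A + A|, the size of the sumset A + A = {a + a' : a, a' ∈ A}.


A + A = {a + a' : a, a' ∈ A}; |A| = 4.
General bounds: 2|A| - 1 ≤ |A + A| ≤ |A|(|A|+1)/2, i.e. 7 ≤ |A + A| ≤ 10.
Lower bound 2|A|-1 is attained iff A is an arithmetic progression.
Enumerate sums a + a' for a ≤ a' (symmetric, so this suffices):
a = -2: -2+-2=-4, -2+1=-1, -2+4=2, -2+10=8
a = 1: 1+1=2, 1+4=5, 1+10=11
a = 4: 4+4=8, 4+10=14
a = 10: 10+10=20
Distinct sums: {-4, -1, 2, 5, 8, 11, 14, 20}
|A + A| = 8

|A + A| = 8


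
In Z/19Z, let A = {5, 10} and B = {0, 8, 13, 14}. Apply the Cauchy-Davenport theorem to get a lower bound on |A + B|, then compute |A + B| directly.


Cauchy-Davenport: |A + B| ≥ min(p, |A| + |B| - 1) for A, B nonempty in Z/pZ.
|A| = 2, |B| = 4, p = 19.
CD lower bound = min(19, 2 + 4 - 1) = min(19, 5) = 5.
Compute A + B mod 19 directly:
a = 5: 5+0=5, 5+8=13, 5+13=18, 5+14=0
a = 10: 10+0=10, 10+8=18, 10+13=4, 10+14=5
A + B = {0, 4, 5, 10, 13, 18}, so |A + B| = 6.
Verify: 6 ≥ 5? Yes ✓.

CD lower bound = 5, actual |A + B| = 6.


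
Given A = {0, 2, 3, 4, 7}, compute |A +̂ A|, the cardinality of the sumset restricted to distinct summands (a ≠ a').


Restricted sumset: A +̂ A = {a + a' : a ∈ A, a' ∈ A, a ≠ a'}.
Equivalently, take A + A and drop any sum 2a that is achievable ONLY as a + a for a ∈ A (i.e. sums representable only with equal summands).
Enumerate pairs (a, a') with a < a' (symmetric, so each unordered pair gives one sum; this covers all a ≠ a'):
  0 + 2 = 2
  0 + 3 = 3
  0 + 4 = 4
  0 + 7 = 7
  2 + 3 = 5
  2 + 4 = 6
  2 + 7 = 9
  3 + 4 = 7
  3 + 7 = 10
  4 + 7 = 11
Collected distinct sums: {2, 3, 4, 5, 6, 7, 9, 10, 11}
|A +̂ A| = 9
(Reference bound: |A +̂ A| ≥ 2|A| - 3 for |A| ≥ 2, with |A| = 5 giving ≥ 7.)

|A +̂ A| = 9


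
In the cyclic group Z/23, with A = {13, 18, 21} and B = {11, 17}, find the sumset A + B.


Work in Z/23Z: reduce every sum a + b modulo 23.
Enumerate all 6 pairs:
a = 13: 13+11=1, 13+17=7
a = 18: 18+11=6, 18+17=12
a = 21: 21+11=9, 21+17=15
Distinct residues collected: {1, 6, 7, 9, 12, 15}
|A + B| = 6 (out of 23 total residues).

A + B = {1, 6, 7, 9, 12, 15}


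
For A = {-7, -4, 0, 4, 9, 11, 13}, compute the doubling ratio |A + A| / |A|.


|A| = 7.
Compute A + A by enumerating all 49 pairs.
A + A = {-14, -11, -8, -7, -4, -3, 0, 2, 4, 5, 6, 7, 8, 9, 11, 13, 15, 17, 18, 20, 22, 24, 26}, so |A + A| = 23.
K = |A + A| / |A| = 23/7 (already in lowest terms) ≈ 3.2857.
Reference: AP of size 7 gives K = 13/7 ≈ 1.8571; a fully generic set of size 7 gives K ≈ 4.0000.

|A| = 7, |A + A| = 23, K = 23/7.


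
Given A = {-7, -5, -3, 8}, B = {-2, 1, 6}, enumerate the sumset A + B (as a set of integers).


A + B = {a + b : a ∈ A, b ∈ B}.
Enumerate all |A|·|B| = 4·3 = 12 pairs (a, b) and collect distinct sums.
a = -7: -7+-2=-9, -7+1=-6, -7+6=-1
a = -5: -5+-2=-7, -5+1=-4, -5+6=1
a = -3: -3+-2=-5, -3+1=-2, -3+6=3
a = 8: 8+-2=6, 8+1=9, 8+6=14
Collecting distinct sums: A + B = {-9, -7, -6, -5, -4, -2, -1, 1, 3, 6, 9, 14}
|A + B| = 12

A + B = {-9, -7, -6, -5, -4, -2, -1, 1, 3, 6, 9, 14}


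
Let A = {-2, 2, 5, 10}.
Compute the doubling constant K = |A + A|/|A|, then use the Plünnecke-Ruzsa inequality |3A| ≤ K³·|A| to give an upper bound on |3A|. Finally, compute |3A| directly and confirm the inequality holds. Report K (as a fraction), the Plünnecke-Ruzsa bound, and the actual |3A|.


|A| = 4.
Step 1: Compute A + A by enumerating all 16 pairs.
A + A = {-4, 0, 3, 4, 7, 8, 10, 12, 15, 20}, so |A + A| = 10.
Step 2: Doubling constant K = |A + A|/|A| = 10/4 = 10/4 ≈ 2.5000.
Step 3: Plünnecke-Ruzsa gives |3A| ≤ K³·|A| = (2.5000)³ · 4 ≈ 62.5000.
Step 4: Compute 3A = A + A + A directly by enumerating all triples (a,b,c) ∈ A³; |3A| = 19.
Step 5: Check 19 ≤ 62.5000? Yes ✓.

K = 10/4, Plünnecke-Ruzsa bound K³|A| ≈ 62.5000, |3A| = 19, inequality holds.


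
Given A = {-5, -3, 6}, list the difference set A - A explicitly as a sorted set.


A - A = {a - a' : a, a' ∈ A}.
Compute a - a' for each ordered pair (a, a'):
a = -5: -5--5=0, -5--3=-2, -5-6=-11
a = -3: -3--5=2, -3--3=0, -3-6=-9
a = 6: 6--5=11, 6--3=9, 6-6=0
Collecting distinct values (and noting 0 appears from a-a):
A - A = {-11, -9, -2, 0, 2, 9, 11}
|A - A| = 7

A - A = {-11, -9, -2, 0, 2, 9, 11}


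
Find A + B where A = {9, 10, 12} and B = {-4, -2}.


A + B = {a + b : a ∈ A, b ∈ B}.
Enumerate all |A|·|B| = 3·2 = 6 pairs (a, b) and collect distinct sums.
a = 9: 9+-4=5, 9+-2=7
a = 10: 10+-4=6, 10+-2=8
a = 12: 12+-4=8, 12+-2=10
Collecting distinct sums: A + B = {5, 6, 7, 8, 10}
|A + B| = 5

A + B = {5, 6, 7, 8, 10}


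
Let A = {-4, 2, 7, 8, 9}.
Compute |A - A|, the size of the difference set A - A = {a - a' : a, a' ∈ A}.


A - A = {a - a' : a, a' ∈ A}; |A| = 5.
Bounds: 2|A|-1 ≤ |A - A| ≤ |A|² - |A| + 1, i.e. 9 ≤ |A - A| ≤ 21.
Note: 0 ∈ A - A always (from a - a). The set is symmetric: if d ∈ A - A then -d ∈ A - A.
Enumerate nonzero differences d = a - a' with a > a' (then include -d):
Positive differences: {1, 2, 5, 6, 7, 11, 12, 13}
Full difference set: {0} ∪ (positive diffs) ∪ (negative diffs).
|A - A| = 1 + 2·8 = 17 (matches direct enumeration: 17).

|A - A| = 17


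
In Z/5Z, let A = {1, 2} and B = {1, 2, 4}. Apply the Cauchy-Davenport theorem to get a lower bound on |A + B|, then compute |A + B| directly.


Cauchy-Davenport: |A + B| ≥ min(p, |A| + |B| - 1) for A, B nonempty in Z/pZ.
|A| = 2, |B| = 3, p = 5.
CD lower bound = min(5, 2 + 3 - 1) = min(5, 4) = 4.
Compute A + B mod 5 directly:
a = 1: 1+1=2, 1+2=3, 1+4=0
a = 2: 2+1=3, 2+2=4, 2+4=1
A + B = {0, 1, 2, 3, 4}, so |A + B| = 5.
Verify: 5 ≥ 4? Yes ✓.

CD lower bound = 4, actual |A + B| = 5.


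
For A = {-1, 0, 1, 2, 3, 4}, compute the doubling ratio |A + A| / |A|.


|A| = 6.
Compute A + A by enumerating all 36 pairs.
A + A = {-2, -1, 0, 1, 2, 3, 4, 5, 6, 7, 8}, so |A + A| = 11.
K = |A + A| / |A| = 11/6 (already in lowest terms) ≈ 1.8333.
Reference: AP of size 6 gives K = 11/6 ≈ 1.8333; a fully generic set of size 6 gives K ≈ 3.5000.

|A| = 6, |A + A| = 11, K = 11/6.


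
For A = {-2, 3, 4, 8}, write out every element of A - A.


A - A = {a - a' : a, a' ∈ A}.
Compute a - a' for each ordered pair (a, a'):
a = -2: -2--2=0, -2-3=-5, -2-4=-6, -2-8=-10
a = 3: 3--2=5, 3-3=0, 3-4=-1, 3-8=-5
a = 4: 4--2=6, 4-3=1, 4-4=0, 4-8=-4
a = 8: 8--2=10, 8-3=5, 8-4=4, 8-8=0
Collecting distinct values (and noting 0 appears from a-a):
A - A = {-10, -6, -5, -4, -1, 0, 1, 4, 5, 6, 10}
|A - A| = 11

A - A = {-10, -6, -5, -4, -1, 0, 1, 4, 5, 6, 10}


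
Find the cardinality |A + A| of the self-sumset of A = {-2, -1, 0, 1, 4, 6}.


A + A = {a + a' : a, a' ∈ A}; |A| = 6.
General bounds: 2|A| - 1 ≤ |A + A| ≤ |A|(|A|+1)/2, i.e. 11 ≤ |A + A| ≤ 21.
Lower bound 2|A|-1 is attained iff A is an arithmetic progression.
Enumerate sums a + a' for a ≤ a' (symmetric, so this suffices):
a = -2: -2+-2=-4, -2+-1=-3, -2+0=-2, -2+1=-1, -2+4=2, -2+6=4
a = -1: -1+-1=-2, -1+0=-1, -1+1=0, -1+4=3, -1+6=5
a = 0: 0+0=0, 0+1=1, 0+4=4, 0+6=6
a = 1: 1+1=2, 1+4=5, 1+6=7
a = 4: 4+4=8, 4+6=10
a = 6: 6+6=12
Distinct sums: {-4, -3, -2, -1, 0, 1, 2, 3, 4, 5, 6, 7, 8, 10, 12}
|A + A| = 15

|A + A| = 15


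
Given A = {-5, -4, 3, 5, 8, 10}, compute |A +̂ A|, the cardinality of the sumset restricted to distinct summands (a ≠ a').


Restricted sumset: A +̂ A = {a + a' : a ∈ A, a' ∈ A, a ≠ a'}.
Equivalently, take A + A and drop any sum 2a that is achievable ONLY as a + a for a ∈ A (i.e. sums representable only with equal summands).
Enumerate pairs (a, a') with a < a' (symmetric, so each unordered pair gives one sum; this covers all a ≠ a'):
  -5 + -4 = -9
  -5 + 3 = -2
  -5 + 5 = 0
  -5 + 8 = 3
  -5 + 10 = 5
  -4 + 3 = -1
  -4 + 5 = 1
  -4 + 8 = 4
  -4 + 10 = 6
  3 + 5 = 8
  3 + 8 = 11
  3 + 10 = 13
  5 + 8 = 13
  5 + 10 = 15
  8 + 10 = 18
Collected distinct sums: {-9, -2, -1, 0, 1, 3, 4, 5, 6, 8, 11, 13, 15, 18}
|A +̂ A| = 14
(Reference bound: |A +̂ A| ≥ 2|A| - 3 for |A| ≥ 2, with |A| = 6 giving ≥ 9.)

|A +̂ A| = 14


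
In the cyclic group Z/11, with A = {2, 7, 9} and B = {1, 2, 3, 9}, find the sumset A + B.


Work in Z/11Z: reduce every sum a + b modulo 11.
Enumerate all 12 pairs:
a = 2: 2+1=3, 2+2=4, 2+3=5, 2+9=0
a = 7: 7+1=8, 7+2=9, 7+3=10, 7+9=5
a = 9: 9+1=10, 9+2=0, 9+3=1, 9+9=7
Distinct residues collected: {0, 1, 3, 4, 5, 7, 8, 9, 10}
|A + B| = 9 (out of 11 total residues).

A + B = {0, 1, 3, 4, 5, 7, 8, 9, 10}


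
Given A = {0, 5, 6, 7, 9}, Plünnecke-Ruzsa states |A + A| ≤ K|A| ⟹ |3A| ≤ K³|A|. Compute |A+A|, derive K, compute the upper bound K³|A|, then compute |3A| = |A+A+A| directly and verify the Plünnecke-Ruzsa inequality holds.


|A| = 5.
Step 1: Compute A + A by enumerating all 25 pairs.
A + A = {0, 5, 6, 7, 9, 10, 11, 12, 13, 14, 15, 16, 18}, so |A + A| = 13.
Step 2: Doubling constant K = |A + A|/|A| = 13/5 = 13/5 ≈ 2.6000.
Step 3: Plünnecke-Ruzsa gives |3A| ≤ K³·|A| = (2.6000)³ · 5 ≈ 87.8800.
Step 4: Compute 3A = A + A + A directly by enumerating all triples (a,b,c) ∈ A³; |3A| = 22.
Step 5: Check 22 ≤ 87.8800? Yes ✓.

K = 13/5, Plünnecke-Ruzsa bound K³|A| ≈ 87.8800, |3A| = 22, inequality holds.


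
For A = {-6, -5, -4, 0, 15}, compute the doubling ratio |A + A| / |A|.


|A| = 5.
Compute A + A by enumerating all 25 pairs.
A + A = {-12, -11, -10, -9, -8, -6, -5, -4, 0, 9, 10, 11, 15, 30}, so |A + A| = 14.
K = |A + A| / |A| = 14/5 (already in lowest terms) ≈ 2.8000.
Reference: AP of size 5 gives K = 9/5 ≈ 1.8000; a fully generic set of size 5 gives K ≈ 3.0000.

|A| = 5, |A + A| = 14, K = 14/5.


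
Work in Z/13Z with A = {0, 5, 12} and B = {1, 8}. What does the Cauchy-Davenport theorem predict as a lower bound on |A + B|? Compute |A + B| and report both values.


Cauchy-Davenport: |A + B| ≥ min(p, |A| + |B| - 1) for A, B nonempty in Z/pZ.
|A| = 3, |B| = 2, p = 13.
CD lower bound = min(13, 3 + 2 - 1) = min(13, 4) = 4.
Compute A + B mod 13 directly:
a = 0: 0+1=1, 0+8=8
a = 5: 5+1=6, 5+8=0
a = 12: 12+1=0, 12+8=7
A + B = {0, 1, 6, 7, 8}, so |A + B| = 5.
Verify: 5 ≥ 4? Yes ✓.

CD lower bound = 4, actual |A + B| = 5.


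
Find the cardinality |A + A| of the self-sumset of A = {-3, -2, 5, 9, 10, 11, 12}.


A + A = {a + a' : a, a' ∈ A}; |A| = 7.
General bounds: 2|A| - 1 ≤ |A + A| ≤ |A|(|A|+1)/2, i.e. 13 ≤ |A + A| ≤ 28.
Lower bound 2|A|-1 is attained iff A is an arithmetic progression.
Enumerate sums a + a' for a ≤ a' (symmetric, so this suffices):
a = -3: -3+-3=-6, -3+-2=-5, -3+5=2, -3+9=6, -3+10=7, -3+11=8, -3+12=9
a = -2: -2+-2=-4, -2+5=3, -2+9=7, -2+10=8, -2+11=9, -2+12=10
a = 5: 5+5=10, 5+9=14, 5+10=15, 5+11=16, 5+12=17
a = 9: 9+9=18, 9+10=19, 9+11=20, 9+12=21
a = 10: 10+10=20, 10+11=21, 10+12=22
a = 11: 11+11=22, 11+12=23
a = 12: 12+12=24
Distinct sums: {-6, -5, -4, 2, 3, 6, 7, 8, 9, 10, 14, 15, 16, 17, 18, 19, 20, 21, 22, 23, 24}
|A + A| = 21

|A + A| = 21


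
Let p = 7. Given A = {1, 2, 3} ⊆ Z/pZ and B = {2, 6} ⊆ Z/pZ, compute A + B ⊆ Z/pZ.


Work in Z/7Z: reduce every sum a + b modulo 7.
Enumerate all 6 pairs:
a = 1: 1+2=3, 1+6=0
a = 2: 2+2=4, 2+6=1
a = 3: 3+2=5, 3+6=2
Distinct residues collected: {0, 1, 2, 3, 4, 5}
|A + B| = 6 (out of 7 total residues).

A + B = {0, 1, 2, 3, 4, 5}


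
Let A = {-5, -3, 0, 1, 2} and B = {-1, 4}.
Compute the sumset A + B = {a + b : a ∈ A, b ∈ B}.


A + B = {a + b : a ∈ A, b ∈ B}.
Enumerate all |A|·|B| = 5·2 = 10 pairs (a, b) and collect distinct sums.
a = -5: -5+-1=-6, -5+4=-1
a = -3: -3+-1=-4, -3+4=1
a = 0: 0+-1=-1, 0+4=4
a = 1: 1+-1=0, 1+4=5
a = 2: 2+-1=1, 2+4=6
Collecting distinct sums: A + B = {-6, -4, -1, 0, 1, 4, 5, 6}
|A + B| = 8

A + B = {-6, -4, -1, 0, 1, 4, 5, 6}


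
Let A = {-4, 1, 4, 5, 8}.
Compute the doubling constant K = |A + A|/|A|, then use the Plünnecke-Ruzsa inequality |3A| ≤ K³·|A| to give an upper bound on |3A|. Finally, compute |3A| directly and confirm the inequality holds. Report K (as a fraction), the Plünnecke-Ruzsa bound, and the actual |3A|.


|A| = 5.
Step 1: Compute A + A by enumerating all 25 pairs.
A + A = {-8, -3, 0, 1, 2, 4, 5, 6, 8, 9, 10, 12, 13, 16}, so |A + A| = 14.
Step 2: Doubling constant K = |A + A|/|A| = 14/5 = 14/5 ≈ 2.8000.
Step 3: Plünnecke-Ruzsa gives |3A| ≤ K³·|A| = (2.8000)³ · 5 ≈ 109.7600.
Step 4: Compute 3A = A + A + A directly by enumerating all triples (a,b,c) ∈ A³; |3A| = 27.
Step 5: Check 27 ≤ 109.7600? Yes ✓.

K = 14/5, Plünnecke-Ruzsa bound K³|A| ≈ 109.7600, |3A| = 27, inequality holds.


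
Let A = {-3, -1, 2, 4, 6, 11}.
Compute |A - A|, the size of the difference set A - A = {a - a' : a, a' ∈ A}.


A - A = {a - a' : a, a' ∈ A}; |A| = 6.
Bounds: 2|A|-1 ≤ |A - A| ≤ |A|² - |A| + 1, i.e. 11 ≤ |A - A| ≤ 31.
Note: 0 ∈ A - A always (from a - a). The set is symmetric: if d ∈ A - A then -d ∈ A - A.
Enumerate nonzero differences d = a - a' with a > a' (then include -d):
Positive differences: {2, 3, 4, 5, 7, 9, 12, 14}
Full difference set: {0} ∪ (positive diffs) ∪ (negative diffs).
|A - A| = 1 + 2·8 = 17 (matches direct enumeration: 17).

|A - A| = 17


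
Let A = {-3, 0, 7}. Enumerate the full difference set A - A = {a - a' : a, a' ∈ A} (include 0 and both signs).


A - A = {a - a' : a, a' ∈ A}.
Compute a - a' for each ordered pair (a, a'):
a = -3: -3--3=0, -3-0=-3, -3-7=-10
a = 0: 0--3=3, 0-0=0, 0-7=-7
a = 7: 7--3=10, 7-0=7, 7-7=0
Collecting distinct values (and noting 0 appears from a-a):
A - A = {-10, -7, -3, 0, 3, 7, 10}
|A - A| = 7

A - A = {-10, -7, -3, 0, 3, 7, 10}


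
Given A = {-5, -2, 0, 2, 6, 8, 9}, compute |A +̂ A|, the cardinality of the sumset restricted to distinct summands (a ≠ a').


Restricted sumset: A +̂ A = {a + a' : a ∈ A, a' ∈ A, a ≠ a'}.
Equivalently, take A + A and drop any sum 2a that is achievable ONLY as a + a for a ∈ A (i.e. sums representable only with equal summands).
Enumerate pairs (a, a') with a < a' (symmetric, so each unordered pair gives one sum; this covers all a ≠ a'):
  -5 + -2 = -7
  -5 + 0 = -5
  -5 + 2 = -3
  -5 + 6 = 1
  -5 + 8 = 3
  -5 + 9 = 4
  -2 + 0 = -2
  -2 + 2 = 0
  -2 + 6 = 4
  -2 + 8 = 6
  -2 + 9 = 7
  0 + 2 = 2
  0 + 6 = 6
  0 + 8 = 8
  0 + 9 = 9
  2 + 6 = 8
  2 + 8 = 10
  2 + 9 = 11
  6 + 8 = 14
  6 + 9 = 15
  8 + 9 = 17
Collected distinct sums: {-7, -5, -3, -2, 0, 1, 2, 3, 4, 6, 7, 8, 9, 10, 11, 14, 15, 17}
|A +̂ A| = 18
(Reference bound: |A +̂ A| ≥ 2|A| - 3 for |A| ≥ 2, with |A| = 7 giving ≥ 11.)

|A +̂ A| = 18


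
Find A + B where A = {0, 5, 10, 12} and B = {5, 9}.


A + B = {a + b : a ∈ A, b ∈ B}.
Enumerate all |A|·|B| = 4·2 = 8 pairs (a, b) and collect distinct sums.
a = 0: 0+5=5, 0+9=9
a = 5: 5+5=10, 5+9=14
a = 10: 10+5=15, 10+9=19
a = 12: 12+5=17, 12+9=21
Collecting distinct sums: A + B = {5, 9, 10, 14, 15, 17, 19, 21}
|A + B| = 8

A + B = {5, 9, 10, 14, 15, 17, 19, 21}


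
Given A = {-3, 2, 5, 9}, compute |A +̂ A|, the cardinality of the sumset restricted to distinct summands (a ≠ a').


Restricted sumset: A +̂ A = {a + a' : a ∈ A, a' ∈ A, a ≠ a'}.
Equivalently, take A + A and drop any sum 2a that is achievable ONLY as a + a for a ∈ A (i.e. sums representable only with equal summands).
Enumerate pairs (a, a') with a < a' (symmetric, so each unordered pair gives one sum; this covers all a ≠ a'):
  -3 + 2 = -1
  -3 + 5 = 2
  -3 + 9 = 6
  2 + 5 = 7
  2 + 9 = 11
  5 + 9 = 14
Collected distinct sums: {-1, 2, 6, 7, 11, 14}
|A +̂ A| = 6
(Reference bound: |A +̂ A| ≥ 2|A| - 3 for |A| ≥ 2, with |A| = 4 giving ≥ 5.)

|A +̂ A| = 6


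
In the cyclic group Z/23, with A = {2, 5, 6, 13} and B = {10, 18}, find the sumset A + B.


Work in Z/23Z: reduce every sum a + b modulo 23.
Enumerate all 8 pairs:
a = 2: 2+10=12, 2+18=20
a = 5: 5+10=15, 5+18=0
a = 6: 6+10=16, 6+18=1
a = 13: 13+10=0, 13+18=8
Distinct residues collected: {0, 1, 8, 12, 15, 16, 20}
|A + B| = 7 (out of 23 total residues).

A + B = {0, 1, 8, 12, 15, 16, 20}


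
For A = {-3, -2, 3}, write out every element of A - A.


A - A = {a - a' : a, a' ∈ A}.
Compute a - a' for each ordered pair (a, a'):
a = -3: -3--3=0, -3--2=-1, -3-3=-6
a = -2: -2--3=1, -2--2=0, -2-3=-5
a = 3: 3--3=6, 3--2=5, 3-3=0
Collecting distinct values (and noting 0 appears from a-a):
A - A = {-6, -5, -1, 0, 1, 5, 6}
|A - A| = 7

A - A = {-6, -5, -1, 0, 1, 5, 6}


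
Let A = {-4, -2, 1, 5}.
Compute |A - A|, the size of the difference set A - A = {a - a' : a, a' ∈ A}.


A - A = {a - a' : a, a' ∈ A}; |A| = 4.
Bounds: 2|A|-1 ≤ |A - A| ≤ |A|² - |A| + 1, i.e. 7 ≤ |A - A| ≤ 13.
Note: 0 ∈ A - A always (from a - a). The set is symmetric: if d ∈ A - A then -d ∈ A - A.
Enumerate nonzero differences d = a - a' with a > a' (then include -d):
Positive differences: {2, 3, 4, 5, 7, 9}
Full difference set: {0} ∪ (positive diffs) ∪ (negative diffs).
|A - A| = 1 + 2·6 = 13 (matches direct enumeration: 13).

|A - A| = 13


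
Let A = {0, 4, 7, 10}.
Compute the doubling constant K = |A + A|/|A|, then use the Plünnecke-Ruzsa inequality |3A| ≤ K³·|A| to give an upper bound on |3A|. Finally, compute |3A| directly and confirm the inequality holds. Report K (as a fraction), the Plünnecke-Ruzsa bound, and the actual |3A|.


|A| = 4.
Step 1: Compute A + A by enumerating all 16 pairs.
A + A = {0, 4, 7, 8, 10, 11, 14, 17, 20}, so |A + A| = 9.
Step 2: Doubling constant K = |A + A|/|A| = 9/4 = 9/4 ≈ 2.2500.
Step 3: Plünnecke-Ruzsa gives |3A| ≤ K³·|A| = (2.2500)³ · 4 ≈ 45.5625.
Step 4: Compute 3A = A + A + A directly by enumerating all triples (a,b,c) ∈ A³; |3A| = 16.
Step 5: Check 16 ≤ 45.5625? Yes ✓.

K = 9/4, Plünnecke-Ruzsa bound K³|A| ≈ 45.5625, |3A| = 16, inequality holds.


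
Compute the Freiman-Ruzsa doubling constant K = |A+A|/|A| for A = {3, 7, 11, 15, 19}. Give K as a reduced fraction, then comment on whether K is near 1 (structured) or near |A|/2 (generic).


|A| = 5.
Compute A + A by enumerating all 25 pairs.
A + A = {6, 10, 14, 18, 22, 26, 30, 34, 38}, so |A + A| = 9.
K = |A + A| / |A| = 9/5 (already in lowest terms) ≈ 1.8000.
Reference: AP of size 5 gives K = 9/5 ≈ 1.8000; a fully generic set of size 5 gives K ≈ 3.0000.

|A| = 5, |A + A| = 9, K = 9/5.


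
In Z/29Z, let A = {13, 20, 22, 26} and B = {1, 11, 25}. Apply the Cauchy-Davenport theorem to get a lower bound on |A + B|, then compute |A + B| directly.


Cauchy-Davenport: |A + B| ≥ min(p, |A| + |B| - 1) for A, B nonempty in Z/pZ.
|A| = 4, |B| = 3, p = 29.
CD lower bound = min(29, 4 + 3 - 1) = min(29, 6) = 6.
Compute A + B mod 29 directly:
a = 13: 13+1=14, 13+11=24, 13+25=9
a = 20: 20+1=21, 20+11=2, 20+25=16
a = 22: 22+1=23, 22+11=4, 22+25=18
a = 26: 26+1=27, 26+11=8, 26+25=22
A + B = {2, 4, 8, 9, 14, 16, 18, 21, 22, 23, 24, 27}, so |A + B| = 12.
Verify: 12 ≥ 6? Yes ✓.

CD lower bound = 6, actual |A + B| = 12.


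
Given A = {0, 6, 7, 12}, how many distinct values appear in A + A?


A + A = {a + a' : a, a' ∈ A}; |A| = 4.
General bounds: 2|A| - 1 ≤ |A + A| ≤ |A|(|A|+1)/2, i.e. 7 ≤ |A + A| ≤ 10.
Lower bound 2|A|-1 is attained iff A is an arithmetic progression.
Enumerate sums a + a' for a ≤ a' (symmetric, so this suffices):
a = 0: 0+0=0, 0+6=6, 0+7=7, 0+12=12
a = 6: 6+6=12, 6+7=13, 6+12=18
a = 7: 7+7=14, 7+12=19
a = 12: 12+12=24
Distinct sums: {0, 6, 7, 12, 13, 14, 18, 19, 24}
|A + A| = 9

|A + A| = 9


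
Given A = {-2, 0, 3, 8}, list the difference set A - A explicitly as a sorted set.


A - A = {a - a' : a, a' ∈ A}.
Compute a - a' for each ordered pair (a, a'):
a = -2: -2--2=0, -2-0=-2, -2-3=-5, -2-8=-10
a = 0: 0--2=2, 0-0=0, 0-3=-3, 0-8=-8
a = 3: 3--2=5, 3-0=3, 3-3=0, 3-8=-5
a = 8: 8--2=10, 8-0=8, 8-3=5, 8-8=0
Collecting distinct values (and noting 0 appears from a-a):
A - A = {-10, -8, -5, -3, -2, 0, 2, 3, 5, 8, 10}
|A - A| = 11

A - A = {-10, -8, -5, -3, -2, 0, 2, 3, 5, 8, 10}


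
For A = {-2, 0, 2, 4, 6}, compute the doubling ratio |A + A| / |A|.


|A| = 5.
Compute A + A by enumerating all 25 pairs.
A + A = {-4, -2, 0, 2, 4, 6, 8, 10, 12}, so |A + A| = 9.
K = |A + A| / |A| = 9/5 (already in lowest terms) ≈ 1.8000.
Reference: AP of size 5 gives K = 9/5 ≈ 1.8000; a fully generic set of size 5 gives K ≈ 3.0000.

|A| = 5, |A + A| = 9, K = 9/5.


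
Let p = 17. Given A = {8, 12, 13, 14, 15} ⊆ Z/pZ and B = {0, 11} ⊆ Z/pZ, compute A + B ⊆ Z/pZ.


Work in Z/17Z: reduce every sum a + b modulo 17.
Enumerate all 10 pairs:
a = 8: 8+0=8, 8+11=2
a = 12: 12+0=12, 12+11=6
a = 13: 13+0=13, 13+11=7
a = 14: 14+0=14, 14+11=8
a = 15: 15+0=15, 15+11=9
Distinct residues collected: {2, 6, 7, 8, 9, 12, 13, 14, 15}
|A + B| = 9 (out of 17 total residues).

A + B = {2, 6, 7, 8, 9, 12, 13, 14, 15}


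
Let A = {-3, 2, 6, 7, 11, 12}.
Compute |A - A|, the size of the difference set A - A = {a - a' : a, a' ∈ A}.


A - A = {a - a' : a, a' ∈ A}; |A| = 6.
Bounds: 2|A|-1 ≤ |A - A| ≤ |A|² - |A| + 1, i.e. 11 ≤ |A - A| ≤ 31.
Note: 0 ∈ A - A always (from a - a). The set is symmetric: if d ∈ A - A then -d ∈ A - A.
Enumerate nonzero differences d = a - a' with a > a' (then include -d):
Positive differences: {1, 4, 5, 6, 9, 10, 14, 15}
Full difference set: {0} ∪ (positive diffs) ∪ (negative diffs).
|A - A| = 1 + 2·8 = 17 (matches direct enumeration: 17).

|A - A| = 17


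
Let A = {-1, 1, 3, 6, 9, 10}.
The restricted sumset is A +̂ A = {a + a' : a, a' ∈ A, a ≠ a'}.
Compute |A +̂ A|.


Restricted sumset: A +̂ A = {a + a' : a ∈ A, a' ∈ A, a ≠ a'}.
Equivalently, take A + A and drop any sum 2a that is achievable ONLY as a + a for a ∈ A (i.e. sums representable only with equal summands).
Enumerate pairs (a, a') with a < a' (symmetric, so each unordered pair gives one sum; this covers all a ≠ a'):
  -1 + 1 = 0
  -1 + 3 = 2
  -1 + 6 = 5
  -1 + 9 = 8
  -1 + 10 = 9
  1 + 3 = 4
  1 + 6 = 7
  1 + 9 = 10
  1 + 10 = 11
  3 + 6 = 9
  3 + 9 = 12
  3 + 10 = 13
  6 + 9 = 15
  6 + 10 = 16
  9 + 10 = 19
Collected distinct sums: {0, 2, 4, 5, 7, 8, 9, 10, 11, 12, 13, 15, 16, 19}
|A +̂ A| = 14
(Reference bound: |A +̂ A| ≥ 2|A| - 3 for |A| ≥ 2, with |A| = 6 giving ≥ 9.)

|A +̂ A| = 14


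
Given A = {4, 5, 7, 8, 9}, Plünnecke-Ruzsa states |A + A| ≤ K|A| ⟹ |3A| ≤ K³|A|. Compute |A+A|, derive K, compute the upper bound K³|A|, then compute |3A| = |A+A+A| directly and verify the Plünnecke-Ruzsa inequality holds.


|A| = 5.
Step 1: Compute A + A by enumerating all 25 pairs.
A + A = {8, 9, 10, 11, 12, 13, 14, 15, 16, 17, 18}, so |A + A| = 11.
Step 2: Doubling constant K = |A + A|/|A| = 11/5 = 11/5 ≈ 2.2000.
Step 3: Plünnecke-Ruzsa gives |3A| ≤ K³·|A| = (2.2000)³ · 5 ≈ 53.2400.
Step 4: Compute 3A = A + A + A directly by enumerating all triples (a,b,c) ∈ A³; |3A| = 16.
Step 5: Check 16 ≤ 53.2400? Yes ✓.

K = 11/5, Plünnecke-Ruzsa bound K³|A| ≈ 53.2400, |3A| = 16, inequality holds.


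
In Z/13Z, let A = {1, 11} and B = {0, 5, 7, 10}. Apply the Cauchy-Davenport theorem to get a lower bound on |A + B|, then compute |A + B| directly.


Cauchy-Davenport: |A + B| ≥ min(p, |A| + |B| - 1) for A, B nonempty in Z/pZ.
|A| = 2, |B| = 4, p = 13.
CD lower bound = min(13, 2 + 4 - 1) = min(13, 5) = 5.
Compute A + B mod 13 directly:
a = 1: 1+0=1, 1+5=6, 1+7=8, 1+10=11
a = 11: 11+0=11, 11+5=3, 11+7=5, 11+10=8
A + B = {1, 3, 5, 6, 8, 11}, so |A + B| = 6.
Verify: 6 ≥ 5? Yes ✓.

CD lower bound = 5, actual |A + B| = 6.


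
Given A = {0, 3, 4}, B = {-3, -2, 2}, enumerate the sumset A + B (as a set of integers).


A + B = {a + b : a ∈ A, b ∈ B}.
Enumerate all |A|·|B| = 3·3 = 9 pairs (a, b) and collect distinct sums.
a = 0: 0+-3=-3, 0+-2=-2, 0+2=2
a = 3: 3+-3=0, 3+-2=1, 3+2=5
a = 4: 4+-3=1, 4+-2=2, 4+2=6
Collecting distinct sums: A + B = {-3, -2, 0, 1, 2, 5, 6}
|A + B| = 7

A + B = {-3, -2, 0, 1, 2, 5, 6}


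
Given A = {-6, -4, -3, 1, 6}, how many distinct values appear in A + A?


A + A = {a + a' : a, a' ∈ A}; |A| = 5.
General bounds: 2|A| - 1 ≤ |A + A| ≤ |A|(|A|+1)/2, i.e. 9 ≤ |A + A| ≤ 15.
Lower bound 2|A|-1 is attained iff A is an arithmetic progression.
Enumerate sums a + a' for a ≤ a' (symmetric, so this suffices):
a = -6: -6+-6=-12, -6+-4=-10, -6+-3=-9, -6+1=-5, -6+6=0
a = -4: -4+-4=-8, -4+-3=-7, -4+1=-3, -4+6=2
a = -3: -3+-3=-6, -3+1=-2, -3+6=3
a = 1: 1+1=2, 1+6=7
a = 6: 6+6=12
Distinct sums: {-12, -10, -9, -8, -7, -6, -5, -3, -2, 0, 2, 3, 7, 12}
|A + A| = 14

|A + A| = 14


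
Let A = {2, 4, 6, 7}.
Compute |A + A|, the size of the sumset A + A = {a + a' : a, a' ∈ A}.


A + A = {a + a' : a, a' ∈ A}; |A| = 4.
General bounds: 2|A| - 1 ≤ |A + A| ≤ |A|(|A|+1)/2, i.e. 7 ≤ |A + A| ≤ 10.
Lower bound 2|A|-1 is attained iff A is an arithmetic progression.
Enumerate sums a + a' for a ≤ a' (symmetric, so this suffices):
a = 2: 2+2=4, 2+4=6, 2+6=8, 2+7=9
a = 4: 4+4=8, 4+6=10, 4+7=11
a = 6: 6+6=12, 6+7=13
a = 7: 7+7=14
Distinct sums: {4, 6, 8, 9, 10, 11, 12, 13, 14}
|A + A| = 9

|A + A| = 9


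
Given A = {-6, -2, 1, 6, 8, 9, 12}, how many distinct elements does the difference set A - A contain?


A - A = {a - a' : a, a' ∈ A}; |A| = 7.
Bounds: 2|A|-1 ≤ |A - A| ≤ |A|² - |A| + 1, i.e. 13 ≤ |A - A| ≤ 43.
Note: 0 ∈ A - A always (from a - a). The set is symmetric: if d ∈ A - A then -d ∈ A - A.
Enumerate nonzero differences d = a - a' with a > a' (then include -d):
Positive differences: {1, 2, 3, 4, 5, 6, 7, 8, 10, 11, 12, 14, 15, 18}
Full difference set: {0} ∪ (positive diffs) ∪ (negative diffs).
|A - A| = 1 + 2·14 = 29 (matches direct enumeration: 29).

|A - A| = 29


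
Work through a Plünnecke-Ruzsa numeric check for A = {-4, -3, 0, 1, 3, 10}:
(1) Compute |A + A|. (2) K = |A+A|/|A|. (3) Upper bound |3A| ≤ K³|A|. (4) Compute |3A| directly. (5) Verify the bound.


|A| = 6.
Step 1: Compute A + A by enumerating all 36 pairs.
A + A = {-8, -7, -6, -4, -3, -2, -1, 0, 1, 2, 3, 4, 6, 7, 10, 11, 13, 20}, so |A + A| = 18.
Step 2: Doubling constant K = |A + A|/|A| = 18/6 = 18/6 ≈ 3.0000.
Step 3: Plünnecke-Ruzsa gives |3A| ≤ K³·|A| = (3.0000)³ · 6 ≈ 162.0000.
Step 4: Compute 3A = A + A + A directly by enumerating all triples (a,b,c) ∈ A³; |3A| = 33.
Step 5: Check 33 ≤ 162.0000? Yes ✓.

K = 18/6, Plünnecke-Ruzsa bound K³|A| ≈ 162.0000, |3A| = 33, inequality holds.


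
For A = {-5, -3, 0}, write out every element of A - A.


A - A = {a - a' : a, a' ∈ A}.
Compute a - a' for each ordered pair (a, a'):
a = -5: -5--5=0, -5--3=-2, -5-0=-5
a = -3: -3--5=2, -3--3=0, -3-0=-3
a = 0: 0--5=5, 0--3=3, 0-0=0
Collecting distinct values (and noting 0 appears from a-a):
A - A = {-5, -3, -2, 0, 2, 3, 5}
|A - A| = 7

A - A = {-5, -3, -2, 0, 2, 3, 5}


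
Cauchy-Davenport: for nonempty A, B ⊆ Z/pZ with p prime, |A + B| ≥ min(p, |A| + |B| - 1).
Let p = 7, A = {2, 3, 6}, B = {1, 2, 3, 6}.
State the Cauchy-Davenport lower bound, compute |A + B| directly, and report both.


Cauchy-Davenport: |A + B| ≥ min(p, |A| + |B| - 1) for A, B nonempty in Z/pZ.
|A| = 3, |B| = 4, p = 7.
CD lower bound = min(7, 3 + 4 - 1) = min(7, 6) = 6.
Compute A + B mod 7 directly:
a = 2: 2+1=3, 2+2=4, 2+3=5, 2+6=1
a = 3: 3+1=4, 3+2=5, 3+3=6, 3+6=2
a = 6: 6+1=0, 6+2=1, 6+3=2, 6+6=5
A + B = {0, 1, 2, 3, 4, 5, 6}, so |A + B| = 7.
Verify: 7 ≥ 6? Yes ✓.

CD lower bound = 6, actual |A + B| = 7.


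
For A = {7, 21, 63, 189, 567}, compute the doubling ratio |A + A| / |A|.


|A| = 5.
Compute A + A by enumerating all 25 pairs.
A + A = {14, 28, 42, 70, 84, 126, 196, 210, 252, 378, 574, 588, 630, 756, 1134}, so |A + A| = 15.
K = |A + A| / |A| = 15/5 = 3/1 ≈ 3.0000.
Reference: AP of size 5 gives K = 9/5 ≈ 1.8000; a fully generic set of size 5 gives K ≈ 3.0000.

|A| = 5, |A + A| = 15, K = 15/5 = 3/1.


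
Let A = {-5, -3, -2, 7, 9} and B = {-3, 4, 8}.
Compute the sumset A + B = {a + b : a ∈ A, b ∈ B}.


A + B = {a + b : a ∈ A, b ∈ B}.
Enumerate all |A|·|B| = 5·3 = 15 pairs (a, b) and collect distinct sums.
a = -5: -5+-3=-8, -5+4=-1, -5+8=3
a = -3: -3+-3=-6, -3+4=1, -3+8=5
a = -2: -2+-3=-5, -2+4=2, -2+8=6
a = 7: 7+-3=4, 7+4=11, 7+8=15
a = 9: 9+-3=6, 9+4=13, 9+8=17
Collecting distinct sums: A + B = {-8, -6, -5, -1, 1, 2, 3, 4, 5, 6, 11, 13, 15, 17}
|A + B| = 14

A + B = {-8, -6, -5, -1, 1, 2, 3, 4, 5, 6, 11, 13, 15, 17}


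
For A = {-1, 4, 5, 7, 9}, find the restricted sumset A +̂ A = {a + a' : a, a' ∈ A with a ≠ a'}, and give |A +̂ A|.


Restricted sumset: A +̂ A = {a + a' : a ∈ A, a' ∈ A, a ≠ a'}.
Equivalently, take A + A and drop any sum 2a that is achievable ONLY as a + a for a ∈ A (i.e. sums representable only with equal summands).
Enumerate pairs (a, a') with a < a' (symmetric, so each unordered pair gives one sum; this covers all a ≠ a'):
  -1 + 4 = 3
  -1 + 5 = 4
  -1 + 7 = 6
  -1 + 9 = 8
  4 + 5 = 9
  4 + 7 = 11
  4 + 9 = 13
  5 + 7 = 12
  5 + 9 = 14
  7 + 9 = 16
Collected distinct sums: {3, 4, 6, 8, 9, 11, 12, 13, 14, 16}
|A +̂ A| = 10
(Reference bound: |A +̂ A| ≥ 2|A| - 3 for |A| ≥ 2, with |A| = 5 giving ≥ 7.)

|A +̂ A| = 10


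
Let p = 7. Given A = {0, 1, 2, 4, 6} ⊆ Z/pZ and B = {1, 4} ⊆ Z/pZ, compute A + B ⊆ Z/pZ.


Work in Z/7Z: reduce every sum a + b modulo 7.
Enumerate all 10 pairs:
a = 0: 0+1=1, 0+4=4
a = 1: 1+1=2, 1+4=5
a = 2: 2+1=3, 2+4=6
a = 4: 4+1=5, 4+4=1
a = 6: 6+1=0, 6+4=3
Distinct residues collected: {0, 1, 2, 3, 4, 5, 6}
|A + B| = 7 (out of 7 total residues).

A + B = {0, 1, 2, 3, 4, 5, 6}


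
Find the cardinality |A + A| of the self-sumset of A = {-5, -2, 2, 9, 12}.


A + A = {a + a' : a, a' ∈ A}; |A| = 5.
General bounds: 2|A| - 1 ≤ |A + A| ≤ |A|(|A|+1)/2, i.e. 9 ≤ |A + A| ≤ 15.
Lower bound 2|A|-1 is attained iff A is an arithmetic progression.
Enumerate sums a + a' for a ≤ a' (symmetric, so this suffices):
a = -5: -5+-5=-10, -5+-2=-7, -5+2=-3, -5+9=4, -5+12=7
a = -2: -2+-2=-4, -2+2=0, -2+9=7, -2+12=10
a = 2: 2+2=4, 2+9=11, 2+12=14
a = 9: 9+9=18, 9+12=21
a = 12: 12+12=24
Distinct sums: {-10, -7, -4, -3, 0, 4, 7, 10, 11, 14, 18, 21, 24}
|A + A| = 13

|A + A| = 13


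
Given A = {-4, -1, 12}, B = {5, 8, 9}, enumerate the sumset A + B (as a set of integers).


A + B = {a + b : a ∈ A, b ∈ B}.
Enumerate all |A|·|B| = 3·3 = 9 pairs (a, b) and collect distinct sums.
a = -4: -4+5=1, -4+8=4, -4+9=5
a = -1: -1+5=4, -1+8=7, -1+9=8
a = 12: 12+5=17, 12+8=20, 12+9=21
Collecting distinct sums: A + B = {1, 4, 5, 7, 8, 17, 20, 21}
|A + B| = 8

A + B = {1, 4, 5, 7, 8, 17, 20, 21}


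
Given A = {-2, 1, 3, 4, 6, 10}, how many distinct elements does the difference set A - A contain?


A - A = {a - a' : a, a' ∈ A}; |A| = 6.
Bounds: 2|A|-1 ≤ |A - A| ≤ |A|² - |A| + 1, i.e. 11 ≤ |A - A| ≤ 31.
Note: 0 ∈ A - A always (from a - a). The set is symmetric: if d ∈ A - A then -d ∈ A - A.
Enumerate nonzero differences d = a - a' with a > a' (then include -d):
Positive differences: {1, 2, 3, 4, 5, 6, 7, 8, 9, 12}
Full difference set: {0} ∪ (positive diffs) ∪ (negative diffs).
|A - A| = 1 + 2·10 = 21 (matches direct enumeration: 21).

|A - A| = 21


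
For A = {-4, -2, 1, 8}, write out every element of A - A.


A - A = {a - a' : a, a' ∈ A}.
Compute a - a' for each ordered pair (a, a'):
a = -4: -4--4=0, -4--2=-2, -4-1=-5, -4-8=-12
a = -2: -2--4=2, -2--2=0, -2-1=-3, -2-8=-10
a = 1: 1--4=5, 1--2=3, 1-1=0, 1-8=-7
a = 8: 8--4=12, 8--2=10, 8-1=7, 8-8=0
Collecting distinct values (and noting 0 appears from a-a):
A - A = {-12, -10, -7, -5, -3, -2, 0, 2, 3, 5, 7, 10, 12}
|A - A| = 13

A - A = {-12, -10, -7, -5, -3, -2, 0, 2, 3, 5, 7, 10, 12}


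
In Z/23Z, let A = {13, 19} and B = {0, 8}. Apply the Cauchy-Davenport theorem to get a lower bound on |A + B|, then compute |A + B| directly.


Cauchy-Davenport: |A + B| ≥ min(p, |A| + |B| - 1) for A, B nonempty in Z/pZ.
|A| = 2, |B| = 2, p = 23.
CD lower bound = min(23, 2 + 2 - 1) = min(23, 3) = 3.
Compute A + B mod 23 directly:
a = 13: 13+0=13, 13+8=21
a = 19: 19+0=19, 19+8=4
A + B = {4, 13, 19, 21}, so |A + B| = 4.
Verify: 4 ≥ 3? Yes ✓.

CD lower bound = 3, actual |A + B| = 4.


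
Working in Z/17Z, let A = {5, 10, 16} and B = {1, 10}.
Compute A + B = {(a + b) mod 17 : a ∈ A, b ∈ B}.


Work in Z/17Z: reduce every sum a + b modulo 17.
Enumerate all 6 pairs:
a = 5: 5+1=6, 5+10=15
a = 10: 10+1=11, 10+10=3
a = 16: 16+1=0, 16+10=9
Distinct residues collected: {0, 3, 6, 9, 11, 15}
|A + B| = 6 (out of 17 total residues).

A + B = {0, 3, 6, 9, 11, 15}


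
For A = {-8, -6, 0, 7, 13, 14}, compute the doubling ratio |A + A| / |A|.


|A| = 6.
Compute A + A by enumerating all 36 pairs.
A + A = {-16, -14, -12, -8, -6, -1, 0, 1, 5, 6, 7, 8, 13, 14, 20, 21, 26, 27, 28}, so |A + A| = 19.
K = |A + A| / |A| = 19/6 (already in lowest terms) ≈ 3.1667.
Reference: AP of size 6 gives K = 11/6 ≈ 1.8333; a fully generic set of size 6 gives K ≈ 3.5000.

|A| = 6, |A + A| = 19, K = 19/6.


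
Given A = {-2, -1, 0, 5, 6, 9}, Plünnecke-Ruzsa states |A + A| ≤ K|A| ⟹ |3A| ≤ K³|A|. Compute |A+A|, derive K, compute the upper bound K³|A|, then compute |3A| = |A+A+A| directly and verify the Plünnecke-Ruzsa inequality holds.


|A| = 6.
Step 1: Compute A + A by enumerating all 36 pairs.
A + A = {-4, -3, -2, -1, 0, 3, 4, 5, 6, 7, 8, 9, 10, 11, 12, 14, 15, 18}, so |A + A| = 18.
Step 2: Doubling constant K = |A + A|/|A| = 18/6 = 18/6 ≈ 3.0000.
Step 3: Plünnecke-Ruzsa gives |3A| ≤ K³·|A| = (3.0000)³ · 6 ≈ 162.0000.
Step 4: Compute 3A = A + A + A directly by enumerating all triples (a,b,c) ∈ A³; |3A| = 31.
Step 5: Check 31 ≤ 162.0000? Yes ✓.

K = 18/6, Plünnecke-Ruzsa bound K³|A| ≈ 162.0000, |3A| = 31, inequality holds.


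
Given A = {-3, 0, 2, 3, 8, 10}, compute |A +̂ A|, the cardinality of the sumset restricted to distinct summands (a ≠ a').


Restricted sumset: A +̂ A = {a + a' : a ∈ A, a' ∈ A, a ≠ a'}.
Equivalently, take A + A and drop any sum 2a that is achievable ONLY as a + a for a ∈ A (i.e. sums representable only with equal summands).
Enumerate pairs (a, a') with a < a' (symmetric, so each unordered pair gives one sum; this covers all a ≠ a'):
  -3 + 0 = -3
  -3 + 2 = -1
  -3 + 3 = 0
  -3 + 8 = 5
  -3 + 10 = 7
  0 + 2 = 2
  0 + 3 = 3
  0 + 8 = 8
  0 + 10 = 10
  2 + 3 = 5
  2 + 8 = 10
  2 + 10 = 12
  3 + 8 = 11
  3 + 10 = 13
  8 + 10 = 18
Collected distinct sums: {-3, -1, 0, 2, 3, 5, 7, 8, 10, 11, 12, 13, 18}
|A +̂ A| = 13
(Reference bound: |A +̂ A| ≥ 2|A| - 3 for |A| ≥ 2, with |A| = 6 giving ≥ 9.)

|A +̂ A| = 13


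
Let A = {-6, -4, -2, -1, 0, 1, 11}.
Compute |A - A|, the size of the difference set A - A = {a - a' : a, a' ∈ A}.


A - A = {a - a' : a, a' ∈ A}; |A| = 7.
Bounds: 2|A|-1 ≤ |A - A| ≤ |A|² - |A| + 1, i.e. 13 ≤ |A - A| ≤ 43.
Note: 0 ∈ A - A always (from a - a). The set is symmetric: if d ∈ A - A then -d ∈ A - A.
Enumerate nonzero differences d = a - a' with a > a' (then include -d):
Positive differences: {1, 2, 3, 4, 5, 6, 7, 10, 11, 12, 13, 15, 17}
Full difference set: {0} ∪ (positive diffs) ∪ (negative diffs).
|A - A| = 1 + 2·13 = 27 (matches direct enumeration: 27).

|A - A| = 27


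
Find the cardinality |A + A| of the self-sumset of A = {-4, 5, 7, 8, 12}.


A + A = {a + a' : a, a' ∈ A}; |A| = 5.
General bounds: 2|A| - 1 ≤ |A + A| ≤ |A|(|A|+1)/2, i.e. 9 ≤ |A + A| ≤ 15.
Lower bound 2|A|-1 is attained iff A is an arithmetic progression.
Enumerate sums a + a' for a ≤ a' (symmetric, so this suffices):
a = -4: -4+-4=-8, -4+5=1, -4+7=3, -4+8=4, -4+12=8
a = 5: 5+5=10, 5+7=12, 5+8=13, 5+12=17
a = 7: 7+7=14, 7+8=15, 7+12=19
a = 8: 8+8=16, 8+12=20
a = 12: 12+12=24
Distinct sums: {-8, 1, 3, 4, 8, 10, 12, 13, 14, 15, 16, 17, 19, 20, 24}
|A + A| = 15

|A + A| = 15
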